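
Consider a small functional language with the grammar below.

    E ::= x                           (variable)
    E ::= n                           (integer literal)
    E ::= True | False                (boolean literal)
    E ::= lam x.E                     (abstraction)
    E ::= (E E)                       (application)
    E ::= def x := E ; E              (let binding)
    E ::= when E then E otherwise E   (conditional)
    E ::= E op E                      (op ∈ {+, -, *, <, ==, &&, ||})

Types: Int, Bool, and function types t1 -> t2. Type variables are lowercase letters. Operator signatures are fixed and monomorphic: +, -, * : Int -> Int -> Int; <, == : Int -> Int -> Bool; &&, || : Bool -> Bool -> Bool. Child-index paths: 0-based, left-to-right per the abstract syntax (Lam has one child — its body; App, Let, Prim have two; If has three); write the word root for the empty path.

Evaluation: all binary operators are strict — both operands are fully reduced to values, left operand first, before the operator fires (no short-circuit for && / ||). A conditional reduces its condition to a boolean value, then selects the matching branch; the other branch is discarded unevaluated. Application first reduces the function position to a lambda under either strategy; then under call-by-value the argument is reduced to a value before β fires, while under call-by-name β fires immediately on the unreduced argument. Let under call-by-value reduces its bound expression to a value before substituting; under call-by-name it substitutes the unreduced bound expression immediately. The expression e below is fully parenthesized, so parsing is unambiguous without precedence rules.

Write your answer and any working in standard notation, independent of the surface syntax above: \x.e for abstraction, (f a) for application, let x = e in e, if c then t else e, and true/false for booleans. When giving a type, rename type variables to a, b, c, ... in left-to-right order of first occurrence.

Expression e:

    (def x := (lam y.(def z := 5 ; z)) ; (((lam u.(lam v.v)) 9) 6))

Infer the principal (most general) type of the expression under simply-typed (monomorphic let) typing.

Answer: Int

Working:
let z : Int
z : Int
\y._ : a -> Int
let x : a -> Int
v : c
\v._ : c -> c
\u._ : b -> c -> c
  unify b -> c -> c ~ Int -> d
  unify b ~ Int
  unify c -> c ~ d
_ _ : c -> c
  unify c -> c ~ Int -> e
  unify c ~ Int
  unify Int ~ e
_ _ : Int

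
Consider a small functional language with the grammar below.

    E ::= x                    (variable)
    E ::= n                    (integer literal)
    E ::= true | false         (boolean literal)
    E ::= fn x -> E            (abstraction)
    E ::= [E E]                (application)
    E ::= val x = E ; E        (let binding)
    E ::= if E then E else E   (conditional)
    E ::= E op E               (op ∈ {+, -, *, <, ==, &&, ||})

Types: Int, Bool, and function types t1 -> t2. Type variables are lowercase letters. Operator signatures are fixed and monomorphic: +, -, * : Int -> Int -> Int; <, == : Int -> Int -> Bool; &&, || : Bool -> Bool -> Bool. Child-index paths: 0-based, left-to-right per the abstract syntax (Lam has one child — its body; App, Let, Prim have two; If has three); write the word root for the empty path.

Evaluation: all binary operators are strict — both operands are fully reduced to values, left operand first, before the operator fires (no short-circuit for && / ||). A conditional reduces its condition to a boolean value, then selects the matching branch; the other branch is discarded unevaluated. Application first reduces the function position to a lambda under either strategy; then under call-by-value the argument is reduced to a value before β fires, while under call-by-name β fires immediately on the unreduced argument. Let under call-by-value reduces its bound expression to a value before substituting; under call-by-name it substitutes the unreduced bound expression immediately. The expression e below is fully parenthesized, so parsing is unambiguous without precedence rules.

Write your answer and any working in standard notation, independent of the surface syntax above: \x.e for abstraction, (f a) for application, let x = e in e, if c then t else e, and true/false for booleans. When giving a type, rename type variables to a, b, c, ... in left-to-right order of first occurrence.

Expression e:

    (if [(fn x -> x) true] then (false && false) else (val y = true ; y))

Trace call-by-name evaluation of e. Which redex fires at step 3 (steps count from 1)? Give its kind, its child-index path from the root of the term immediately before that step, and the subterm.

Answer: delta at root : (false && false)

Derivation:
step 0: (if ((\x.x) true) then (false && false) else (let y = true in y))
step 1: [beta@0] (if true then (false && false) else (let y = true in y))
step 2: [if@root] (false && false)
step 3: [delta@root] false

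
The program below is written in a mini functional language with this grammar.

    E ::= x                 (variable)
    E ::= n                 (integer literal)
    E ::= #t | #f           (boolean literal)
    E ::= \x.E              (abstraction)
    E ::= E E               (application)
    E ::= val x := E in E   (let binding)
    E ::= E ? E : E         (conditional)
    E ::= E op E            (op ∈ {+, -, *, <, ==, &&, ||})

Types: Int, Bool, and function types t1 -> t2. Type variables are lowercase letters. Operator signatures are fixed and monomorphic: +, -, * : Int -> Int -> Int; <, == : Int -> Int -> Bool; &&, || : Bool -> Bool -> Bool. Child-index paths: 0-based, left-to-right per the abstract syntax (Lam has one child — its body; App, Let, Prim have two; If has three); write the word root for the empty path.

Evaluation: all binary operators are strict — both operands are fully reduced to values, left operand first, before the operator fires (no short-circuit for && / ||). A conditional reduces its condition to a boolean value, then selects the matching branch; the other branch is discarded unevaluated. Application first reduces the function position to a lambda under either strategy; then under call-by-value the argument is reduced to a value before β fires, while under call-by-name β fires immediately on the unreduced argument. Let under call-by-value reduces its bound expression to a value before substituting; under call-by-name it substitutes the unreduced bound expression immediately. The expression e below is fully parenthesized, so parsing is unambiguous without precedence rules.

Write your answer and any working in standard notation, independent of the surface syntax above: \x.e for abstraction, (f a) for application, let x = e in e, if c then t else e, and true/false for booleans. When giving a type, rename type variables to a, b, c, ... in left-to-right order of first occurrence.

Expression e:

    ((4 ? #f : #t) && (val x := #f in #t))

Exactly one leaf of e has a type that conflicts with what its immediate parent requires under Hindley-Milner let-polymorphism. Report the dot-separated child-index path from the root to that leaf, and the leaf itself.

Derivation:
  unify Int ~ Bool
  FAIL: mismatch Int ~ Bool

Answer: 0.0 : 4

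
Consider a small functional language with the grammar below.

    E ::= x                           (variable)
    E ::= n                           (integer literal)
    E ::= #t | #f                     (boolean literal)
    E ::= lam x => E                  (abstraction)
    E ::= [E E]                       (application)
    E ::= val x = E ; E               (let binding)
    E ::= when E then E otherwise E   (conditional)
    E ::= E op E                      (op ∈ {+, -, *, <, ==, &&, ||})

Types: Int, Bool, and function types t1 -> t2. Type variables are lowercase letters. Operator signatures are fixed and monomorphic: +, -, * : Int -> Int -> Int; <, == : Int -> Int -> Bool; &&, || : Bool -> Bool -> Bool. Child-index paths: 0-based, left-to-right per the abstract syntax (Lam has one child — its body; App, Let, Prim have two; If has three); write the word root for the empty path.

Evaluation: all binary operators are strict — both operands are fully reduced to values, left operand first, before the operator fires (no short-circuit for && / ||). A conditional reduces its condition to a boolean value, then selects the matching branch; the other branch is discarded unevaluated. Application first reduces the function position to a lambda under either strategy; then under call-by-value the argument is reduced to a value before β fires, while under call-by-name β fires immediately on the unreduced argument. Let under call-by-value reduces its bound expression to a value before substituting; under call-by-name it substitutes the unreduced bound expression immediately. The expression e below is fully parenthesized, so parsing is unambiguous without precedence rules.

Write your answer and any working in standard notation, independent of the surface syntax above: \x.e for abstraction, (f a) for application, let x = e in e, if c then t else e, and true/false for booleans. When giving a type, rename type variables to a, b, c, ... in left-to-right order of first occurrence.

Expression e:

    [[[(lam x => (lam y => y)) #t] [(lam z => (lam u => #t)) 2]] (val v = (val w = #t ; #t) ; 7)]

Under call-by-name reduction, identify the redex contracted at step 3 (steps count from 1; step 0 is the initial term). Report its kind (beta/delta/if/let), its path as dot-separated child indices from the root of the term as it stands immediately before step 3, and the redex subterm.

Working:
step 0: ((((\x.(\y.y)) true) ((\z.(\u.true)) 2)) (let v = (let w = true in true) in 7))
step 1: [beta@0.0] (((\y.y) ((\z.(\u.true)) 2)) (let v = (let w = true in true) in 7))
step 2: [beta@0] (((\z.(\u.true)) 2) (let v = (let w = true in true) in 7))
step 3: [beta@0] ((\u.true) (let v = (let w = true in true) in 7))

Answer: beta at 0 : ((\z.(\u.true)) 2)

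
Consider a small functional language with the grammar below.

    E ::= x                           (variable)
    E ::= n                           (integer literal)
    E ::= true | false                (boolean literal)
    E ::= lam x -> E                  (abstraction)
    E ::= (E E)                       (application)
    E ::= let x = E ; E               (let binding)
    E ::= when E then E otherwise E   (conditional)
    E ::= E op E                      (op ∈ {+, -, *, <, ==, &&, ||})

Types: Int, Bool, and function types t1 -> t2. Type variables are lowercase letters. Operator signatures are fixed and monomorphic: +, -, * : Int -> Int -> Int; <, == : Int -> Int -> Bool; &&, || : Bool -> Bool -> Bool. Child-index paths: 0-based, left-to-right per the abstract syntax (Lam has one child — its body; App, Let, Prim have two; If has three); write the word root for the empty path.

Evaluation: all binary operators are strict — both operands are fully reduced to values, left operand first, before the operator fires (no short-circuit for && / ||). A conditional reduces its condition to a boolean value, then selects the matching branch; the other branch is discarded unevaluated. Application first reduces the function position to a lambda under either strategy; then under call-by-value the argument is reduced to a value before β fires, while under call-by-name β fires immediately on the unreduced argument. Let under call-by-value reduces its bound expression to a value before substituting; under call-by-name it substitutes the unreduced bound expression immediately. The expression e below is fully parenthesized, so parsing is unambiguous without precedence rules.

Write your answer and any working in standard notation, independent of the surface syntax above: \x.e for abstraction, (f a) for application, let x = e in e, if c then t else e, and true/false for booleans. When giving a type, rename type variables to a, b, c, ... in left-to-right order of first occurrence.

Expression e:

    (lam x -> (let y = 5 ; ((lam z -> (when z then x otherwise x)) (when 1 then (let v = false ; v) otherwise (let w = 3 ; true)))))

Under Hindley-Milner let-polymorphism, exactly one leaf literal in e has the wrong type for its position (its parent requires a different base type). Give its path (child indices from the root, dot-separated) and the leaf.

Trace:
let y : Int
z : b
  unify b ~ Bool
x : a
x : a
  unify a ~ a
\z._ : Bool -> a
  unify Int ~ Bool
  FAIL: mismatch Int ~ Bool

Answer: 0.1.1.0 : 1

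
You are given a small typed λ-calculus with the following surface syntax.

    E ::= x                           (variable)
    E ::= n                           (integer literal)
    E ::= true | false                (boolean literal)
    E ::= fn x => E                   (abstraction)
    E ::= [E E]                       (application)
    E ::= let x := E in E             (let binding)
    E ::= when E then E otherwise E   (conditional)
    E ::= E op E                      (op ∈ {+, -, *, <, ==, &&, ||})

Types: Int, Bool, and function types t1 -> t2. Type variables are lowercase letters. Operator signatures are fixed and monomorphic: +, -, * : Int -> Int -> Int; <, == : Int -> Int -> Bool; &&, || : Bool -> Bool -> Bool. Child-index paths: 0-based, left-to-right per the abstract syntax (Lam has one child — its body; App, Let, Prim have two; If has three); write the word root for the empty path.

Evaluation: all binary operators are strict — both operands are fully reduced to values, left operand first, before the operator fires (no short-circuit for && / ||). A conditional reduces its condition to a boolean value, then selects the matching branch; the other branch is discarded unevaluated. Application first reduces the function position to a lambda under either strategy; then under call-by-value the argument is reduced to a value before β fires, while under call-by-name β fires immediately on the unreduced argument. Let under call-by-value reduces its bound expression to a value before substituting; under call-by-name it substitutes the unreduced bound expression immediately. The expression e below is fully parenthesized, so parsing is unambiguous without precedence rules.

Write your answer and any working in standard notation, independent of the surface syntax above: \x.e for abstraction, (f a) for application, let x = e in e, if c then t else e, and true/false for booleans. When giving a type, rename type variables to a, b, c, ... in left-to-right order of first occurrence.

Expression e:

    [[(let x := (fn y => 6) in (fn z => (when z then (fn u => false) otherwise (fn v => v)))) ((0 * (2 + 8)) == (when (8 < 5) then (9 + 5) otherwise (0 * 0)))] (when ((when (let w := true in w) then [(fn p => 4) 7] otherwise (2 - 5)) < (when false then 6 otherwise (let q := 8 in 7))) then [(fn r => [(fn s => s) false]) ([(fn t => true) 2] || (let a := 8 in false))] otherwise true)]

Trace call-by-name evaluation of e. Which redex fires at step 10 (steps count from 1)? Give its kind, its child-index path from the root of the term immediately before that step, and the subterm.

Derivation:
step 0: (((let x = (\y.6) in (\z.(if z then (\u.false) else (\v.v)))) ((0 * (2 + 8)) == (if (8 < 5) then (9 + 5) else (0 * 0)))) (if ((if (let w = true in w) then ((\p.4) 7) else (2 - 5)) < (if false then 6 else (let q = 8 in 7))) then ((\r.((\s.s) false)) (((\t.true) 2) || (let a = 8 in false))) else true))
step 1: [let@0.0] (((\z.(if z then (\u.false) else (\v.v))) ((0 * (2 + 8)) == (if (8 < 5) then (9 + 5) else (0 * 0)))) (if ((if (let w = true in w) then ((\p.4) 7) else (2 - 5)) < (if false then 6 else (let q = 8 in 7))) then ((\r.((\s.s) false)) (((\t.true) 2) || (let a = 8 in false))) else true))
step 2: [beta@0] ((if ((0 * (2 + 8)) == (if (8 < 5) then (9 + 5) else (0 * 0))) then (\u.false) else (\v.v)) (if ((if (let w = true in w) then ((\p.4) 7) else (2 - 5)) < (if false then 6 else (let q = 8 in 7))) then ((\r.((\s.s) false)) (((\t.true) 2) || (let a = 8 in false))) else true))
step 3: [delta@0.0.0.1] ((if ((0 * 10) == (if (8 < 5) then (9 + 5) else (0 * 0))) then (\u.false) else (\v.v)) (if ((if (let w = true in w) then ((\p.4) 7) else (2 - 5)) < (if false then 6 else (let q = 8 in 7))) then ((\r.((\s.s) false)) (((\t.true) 2) || (let a = 8 in false))) else true))
step 4: [delta@0.0.0] ((if (0 == (if (8 < 5) then (9 + 5) else (0 * 0))) then (\u.false) else (\v.v)) (if ((if (let w = true in w) then ((\p.4) 7) else (2 - 5)) < (if false then 6 else (let q = 8 in 7))) then ((\r.((\s.s) false)) (((\t.true) 2) || (let a = 8 in false))) else true))
step 5: [delta@0.0.1.0] ((if (0 == (if false then (9 + 5) else (0 * 0))) then (\u.false) else (\v.v)) (if ((if (let w = true in w) then ((\p.4) 7) else (2 - 5)) < (if false then 6 else (let q = 8 in 7))) then ((\r.((\s.s) false)) (((\t.true) 2) || (let a = 8 in false))) else true))
step 6: [if@0.0.1] ((if (0 == (0 * 0)) then (\u.false) else (\v.v)) (if ((if (let w = true in w) then ((\p.4) 7) else (2 - 5)) < (if false then 6 else (let q = 8 in 7))) then ((\r.((\s.s) false)) (((\t.true) 2) || (let a = 8 in false))) else true))
step 7: [delta@0.0.1] ((if (0 == 0) then (\u.false) else (\v.v)) (if ((if (let w = true in w) then ((\p.4) 7) else (2 - 5)) < (if false then 6 else (let q = 8 in 7))) then ((\r.((\s.s) false)) (((\t.true) 2) || (let a = 8 in false))) else true))
step 8: [delta@0.0] ((if true then (\u.false) else (\v.v)) (if ((if (let w = true in w) then ((\p.4) 7) else (2 - 5)) < (if false then 6 else (let q = 8 in 7))) then ((\r.((\s.s) false)) (((\t.true) 2) || (let a = 8 in false))) else true))
step 9: [if@0] ((\u.false) (if ((if (let w = true in w) then ((\p.4) 7) else (2 - 5)) < (if false then 6 else (let q = 8 in 7))) then ((\r.((\s.s) false)) (((\t.true) 2) || (let a = 8 in false))) else true))
step 10: [beta@root] false

Answer: beta at root : ((\u.false) (if ((if (let w = true in w) then ((\p.4) 7) else (2 - 5)) < (if false then 6 else (let q = 8 in 7))) then ((\r.((\s.s) false)) (((\t.true) 2) || (let a = 8 in false))) else true))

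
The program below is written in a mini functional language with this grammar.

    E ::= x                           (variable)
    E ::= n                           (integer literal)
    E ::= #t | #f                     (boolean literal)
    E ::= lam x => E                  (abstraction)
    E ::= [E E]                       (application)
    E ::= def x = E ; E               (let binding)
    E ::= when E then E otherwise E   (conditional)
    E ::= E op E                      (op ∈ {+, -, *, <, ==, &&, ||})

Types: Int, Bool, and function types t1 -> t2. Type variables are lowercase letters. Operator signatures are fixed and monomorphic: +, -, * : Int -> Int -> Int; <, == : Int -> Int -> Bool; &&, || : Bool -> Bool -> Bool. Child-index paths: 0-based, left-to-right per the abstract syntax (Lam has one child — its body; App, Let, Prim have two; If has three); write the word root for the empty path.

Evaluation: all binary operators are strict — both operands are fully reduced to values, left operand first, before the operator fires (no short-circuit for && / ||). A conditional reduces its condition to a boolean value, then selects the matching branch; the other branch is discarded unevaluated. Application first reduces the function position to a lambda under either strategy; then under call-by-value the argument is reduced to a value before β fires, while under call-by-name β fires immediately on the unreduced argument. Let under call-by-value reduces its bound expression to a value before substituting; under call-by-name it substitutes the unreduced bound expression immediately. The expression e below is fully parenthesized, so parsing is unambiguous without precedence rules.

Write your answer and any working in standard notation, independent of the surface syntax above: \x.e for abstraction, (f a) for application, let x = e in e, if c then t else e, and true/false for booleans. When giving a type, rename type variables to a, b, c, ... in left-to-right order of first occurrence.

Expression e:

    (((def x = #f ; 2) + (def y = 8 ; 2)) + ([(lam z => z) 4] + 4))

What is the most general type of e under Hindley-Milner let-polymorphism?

Derivation:
let x : Bool
  unify Int ~ Int
let y : Int
  unify Int ~ Int
  unify Int ~ Int
z : a
\z._ : a -> a
  unify a -> a ~ Int -> b
  unify a ~ Int
  unify Int ~ b
_ _ : Int
  unify Int ~ Int
  unify Int ~ Int
  unify Int ~ Int

Answer: Int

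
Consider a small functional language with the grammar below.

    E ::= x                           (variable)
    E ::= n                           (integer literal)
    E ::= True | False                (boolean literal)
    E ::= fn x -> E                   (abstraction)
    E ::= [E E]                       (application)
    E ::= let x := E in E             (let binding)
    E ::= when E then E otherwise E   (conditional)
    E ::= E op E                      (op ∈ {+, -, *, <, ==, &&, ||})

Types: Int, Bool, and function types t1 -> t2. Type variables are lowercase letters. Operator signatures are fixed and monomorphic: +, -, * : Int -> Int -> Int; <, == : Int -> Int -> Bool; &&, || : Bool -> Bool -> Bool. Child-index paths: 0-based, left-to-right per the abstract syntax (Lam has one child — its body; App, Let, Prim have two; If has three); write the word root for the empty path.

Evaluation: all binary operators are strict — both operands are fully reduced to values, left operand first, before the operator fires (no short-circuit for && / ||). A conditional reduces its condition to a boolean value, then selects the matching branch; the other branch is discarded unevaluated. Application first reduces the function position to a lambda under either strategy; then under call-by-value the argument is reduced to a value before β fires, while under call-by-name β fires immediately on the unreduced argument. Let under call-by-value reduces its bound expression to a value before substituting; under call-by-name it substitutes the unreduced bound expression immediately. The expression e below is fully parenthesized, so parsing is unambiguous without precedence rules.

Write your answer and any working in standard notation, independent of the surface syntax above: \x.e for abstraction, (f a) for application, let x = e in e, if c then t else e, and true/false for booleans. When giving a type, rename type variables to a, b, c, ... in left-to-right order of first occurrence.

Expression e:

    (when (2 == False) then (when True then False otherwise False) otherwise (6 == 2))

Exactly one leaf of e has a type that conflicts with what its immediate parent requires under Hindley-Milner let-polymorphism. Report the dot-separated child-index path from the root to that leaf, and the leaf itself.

Working:
  unify Int ~ Int
  unify Bool ~ Int
  FAIL: mismatch Bool ~ Int

Answer: 0.1 : false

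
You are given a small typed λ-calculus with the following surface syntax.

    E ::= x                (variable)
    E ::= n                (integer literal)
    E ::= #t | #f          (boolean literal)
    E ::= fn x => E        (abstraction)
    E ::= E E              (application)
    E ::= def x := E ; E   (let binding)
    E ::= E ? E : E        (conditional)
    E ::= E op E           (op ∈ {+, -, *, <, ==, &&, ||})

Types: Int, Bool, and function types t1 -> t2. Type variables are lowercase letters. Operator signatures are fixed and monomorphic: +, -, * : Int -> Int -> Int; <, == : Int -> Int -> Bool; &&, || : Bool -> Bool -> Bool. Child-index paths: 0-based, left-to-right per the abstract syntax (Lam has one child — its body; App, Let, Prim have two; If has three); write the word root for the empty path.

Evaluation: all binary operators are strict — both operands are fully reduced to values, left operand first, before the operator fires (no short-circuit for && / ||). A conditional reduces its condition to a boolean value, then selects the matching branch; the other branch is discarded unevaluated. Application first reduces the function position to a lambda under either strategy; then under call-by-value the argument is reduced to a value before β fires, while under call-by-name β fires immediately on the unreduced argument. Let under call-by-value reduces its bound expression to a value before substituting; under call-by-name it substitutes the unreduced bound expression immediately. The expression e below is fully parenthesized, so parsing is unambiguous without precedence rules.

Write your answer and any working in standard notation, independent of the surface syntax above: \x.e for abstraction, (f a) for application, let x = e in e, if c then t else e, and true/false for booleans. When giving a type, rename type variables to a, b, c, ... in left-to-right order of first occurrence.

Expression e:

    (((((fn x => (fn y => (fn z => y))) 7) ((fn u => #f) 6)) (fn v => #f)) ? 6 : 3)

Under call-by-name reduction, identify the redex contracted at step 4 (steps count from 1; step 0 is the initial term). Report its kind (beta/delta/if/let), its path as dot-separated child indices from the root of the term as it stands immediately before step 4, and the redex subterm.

Answer: beta at 0 : ((\u.false) 6)

Derivation:
step 0: (if ((((\x.(\y.(\z.y))) 7) ((\u.false) 6)) (\v.false)) then 6 else 3)
step 1: [beta@0.0.0] (if (((\y.(\z.y)) ((\u.false) 6)) (\v.false)) then 6 else 3)
step 2: [beta@0.0] (if ((\z.((\u.false) 6)) (\v.false)) then 6 else 3)
step 3: [beta@0] (if ((\u.false) 6) then 6 else 3)
step 4: [beta@0] (if false then 6 else 3)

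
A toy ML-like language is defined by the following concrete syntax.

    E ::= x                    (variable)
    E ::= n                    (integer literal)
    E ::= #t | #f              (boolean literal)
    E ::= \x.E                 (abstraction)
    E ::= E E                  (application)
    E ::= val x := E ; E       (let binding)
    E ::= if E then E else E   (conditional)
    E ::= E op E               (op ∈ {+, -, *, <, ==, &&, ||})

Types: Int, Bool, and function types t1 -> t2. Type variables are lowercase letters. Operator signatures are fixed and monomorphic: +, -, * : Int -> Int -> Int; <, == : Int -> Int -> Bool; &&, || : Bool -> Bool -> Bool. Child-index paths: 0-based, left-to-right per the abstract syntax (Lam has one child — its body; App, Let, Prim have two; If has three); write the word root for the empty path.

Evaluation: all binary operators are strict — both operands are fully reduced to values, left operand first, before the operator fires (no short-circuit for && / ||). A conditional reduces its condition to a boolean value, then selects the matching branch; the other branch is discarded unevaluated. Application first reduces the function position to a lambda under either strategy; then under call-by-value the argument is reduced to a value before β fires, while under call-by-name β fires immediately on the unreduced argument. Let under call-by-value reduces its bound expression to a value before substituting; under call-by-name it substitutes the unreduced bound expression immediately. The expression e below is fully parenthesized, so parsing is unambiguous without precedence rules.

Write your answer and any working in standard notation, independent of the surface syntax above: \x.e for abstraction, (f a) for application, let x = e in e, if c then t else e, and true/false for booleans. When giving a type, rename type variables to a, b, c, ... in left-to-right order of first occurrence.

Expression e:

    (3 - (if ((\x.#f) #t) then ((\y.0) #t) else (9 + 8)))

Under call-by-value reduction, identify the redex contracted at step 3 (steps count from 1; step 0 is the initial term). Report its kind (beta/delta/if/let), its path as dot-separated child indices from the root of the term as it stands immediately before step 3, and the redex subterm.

Working:
step 0: (3 - (if ((\x.false) true) then ((\y.0) true) else (9 + 8)))
step 1: [beta@1.0] (3 - (if false then ((\y.0) true) else (9 + 8)))
step 2: [if@1] (3 - (9 + 8))
step 3: [delta@1] (3 - 17)

Answer: delta at 1 : (9 + 8)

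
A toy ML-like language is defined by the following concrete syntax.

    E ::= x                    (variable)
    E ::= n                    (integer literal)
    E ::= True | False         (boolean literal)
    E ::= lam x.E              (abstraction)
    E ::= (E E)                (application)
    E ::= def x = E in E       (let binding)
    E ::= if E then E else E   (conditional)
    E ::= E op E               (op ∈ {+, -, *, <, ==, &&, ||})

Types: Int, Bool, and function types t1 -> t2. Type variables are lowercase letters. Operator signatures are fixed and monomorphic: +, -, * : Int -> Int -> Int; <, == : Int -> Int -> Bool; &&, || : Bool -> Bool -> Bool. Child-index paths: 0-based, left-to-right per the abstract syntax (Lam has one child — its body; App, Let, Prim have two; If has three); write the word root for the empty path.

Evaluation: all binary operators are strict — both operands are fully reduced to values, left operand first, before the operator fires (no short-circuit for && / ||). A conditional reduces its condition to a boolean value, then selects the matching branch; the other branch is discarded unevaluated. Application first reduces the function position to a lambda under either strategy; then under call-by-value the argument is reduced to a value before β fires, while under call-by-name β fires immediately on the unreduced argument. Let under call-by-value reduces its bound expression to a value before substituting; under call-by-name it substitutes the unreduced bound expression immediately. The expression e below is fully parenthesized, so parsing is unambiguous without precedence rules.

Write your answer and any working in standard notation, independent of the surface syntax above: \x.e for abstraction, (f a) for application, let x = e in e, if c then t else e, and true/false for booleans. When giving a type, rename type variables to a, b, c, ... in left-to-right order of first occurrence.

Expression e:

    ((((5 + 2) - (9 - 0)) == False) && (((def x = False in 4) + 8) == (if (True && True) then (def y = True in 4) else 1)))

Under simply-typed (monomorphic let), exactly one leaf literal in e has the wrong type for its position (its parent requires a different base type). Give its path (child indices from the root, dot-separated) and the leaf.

Derivation:
  unify Int ~ Int
  unify Int ~ Int
  unify Int ~ Int
  unify Int ~ Int
  unify Int ~ Int
  unify Int ~ Int
  unify Int ~ Int
  unify Bool ~ Int
  FAIL: mismatch Bool ~ Int

Answer: 0.1 : false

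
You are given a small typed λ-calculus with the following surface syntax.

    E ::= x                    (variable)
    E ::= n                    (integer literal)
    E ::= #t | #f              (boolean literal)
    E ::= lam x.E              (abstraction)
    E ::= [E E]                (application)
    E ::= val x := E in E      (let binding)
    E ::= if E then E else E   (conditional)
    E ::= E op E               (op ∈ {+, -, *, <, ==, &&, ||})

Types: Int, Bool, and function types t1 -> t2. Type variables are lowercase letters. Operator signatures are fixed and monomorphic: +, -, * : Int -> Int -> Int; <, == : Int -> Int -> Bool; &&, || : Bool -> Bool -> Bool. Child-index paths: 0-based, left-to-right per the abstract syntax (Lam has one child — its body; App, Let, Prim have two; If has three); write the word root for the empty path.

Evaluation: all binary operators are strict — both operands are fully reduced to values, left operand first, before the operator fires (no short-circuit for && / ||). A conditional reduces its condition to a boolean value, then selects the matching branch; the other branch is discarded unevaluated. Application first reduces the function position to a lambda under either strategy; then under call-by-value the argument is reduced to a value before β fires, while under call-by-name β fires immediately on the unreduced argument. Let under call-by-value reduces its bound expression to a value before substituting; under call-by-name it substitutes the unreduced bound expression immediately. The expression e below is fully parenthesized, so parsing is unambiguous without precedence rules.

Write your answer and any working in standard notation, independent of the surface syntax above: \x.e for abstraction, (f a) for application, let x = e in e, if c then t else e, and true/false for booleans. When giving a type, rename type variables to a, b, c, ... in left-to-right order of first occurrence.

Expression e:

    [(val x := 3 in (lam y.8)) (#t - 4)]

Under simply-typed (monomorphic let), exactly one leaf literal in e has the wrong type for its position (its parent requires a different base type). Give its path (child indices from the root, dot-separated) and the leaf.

Trace:
let x : Int
\y._ : a -> Int
  unify Bool ~ Int
  FAIL: mismatch Bool ~ Int

Answer: 1.0 : true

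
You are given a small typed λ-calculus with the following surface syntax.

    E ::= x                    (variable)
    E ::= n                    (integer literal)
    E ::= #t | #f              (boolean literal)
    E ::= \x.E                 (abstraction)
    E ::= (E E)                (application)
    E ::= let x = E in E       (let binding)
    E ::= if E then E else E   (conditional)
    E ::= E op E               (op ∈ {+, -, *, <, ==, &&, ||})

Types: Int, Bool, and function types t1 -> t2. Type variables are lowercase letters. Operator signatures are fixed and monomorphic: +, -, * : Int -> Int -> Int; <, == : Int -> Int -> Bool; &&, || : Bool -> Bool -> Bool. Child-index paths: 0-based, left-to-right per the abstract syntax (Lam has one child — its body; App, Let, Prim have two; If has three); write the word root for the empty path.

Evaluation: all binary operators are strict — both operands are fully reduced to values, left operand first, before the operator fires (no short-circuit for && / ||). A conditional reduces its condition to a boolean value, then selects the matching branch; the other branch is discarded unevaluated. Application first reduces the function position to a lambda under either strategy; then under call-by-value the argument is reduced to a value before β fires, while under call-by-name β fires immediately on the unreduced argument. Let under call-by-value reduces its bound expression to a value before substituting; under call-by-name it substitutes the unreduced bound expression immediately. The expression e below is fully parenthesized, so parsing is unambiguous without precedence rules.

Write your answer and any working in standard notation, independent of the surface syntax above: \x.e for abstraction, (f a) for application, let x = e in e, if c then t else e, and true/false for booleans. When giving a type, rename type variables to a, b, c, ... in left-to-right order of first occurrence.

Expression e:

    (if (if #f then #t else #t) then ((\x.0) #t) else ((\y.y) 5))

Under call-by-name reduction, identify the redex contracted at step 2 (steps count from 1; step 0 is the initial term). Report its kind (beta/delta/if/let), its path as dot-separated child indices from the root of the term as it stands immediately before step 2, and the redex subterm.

Answer: if at root : (if true then ((\x.0) true) else ((\y.y) 5))

Working:
step 0: (if (if false then true else true) then ((\x.0) true) else ((\y.y) 5))
step 1: [if@0] (if true then ((\x.0) true) else ((\y.y) 5))
step 2: [if@root] ((\x.0) true)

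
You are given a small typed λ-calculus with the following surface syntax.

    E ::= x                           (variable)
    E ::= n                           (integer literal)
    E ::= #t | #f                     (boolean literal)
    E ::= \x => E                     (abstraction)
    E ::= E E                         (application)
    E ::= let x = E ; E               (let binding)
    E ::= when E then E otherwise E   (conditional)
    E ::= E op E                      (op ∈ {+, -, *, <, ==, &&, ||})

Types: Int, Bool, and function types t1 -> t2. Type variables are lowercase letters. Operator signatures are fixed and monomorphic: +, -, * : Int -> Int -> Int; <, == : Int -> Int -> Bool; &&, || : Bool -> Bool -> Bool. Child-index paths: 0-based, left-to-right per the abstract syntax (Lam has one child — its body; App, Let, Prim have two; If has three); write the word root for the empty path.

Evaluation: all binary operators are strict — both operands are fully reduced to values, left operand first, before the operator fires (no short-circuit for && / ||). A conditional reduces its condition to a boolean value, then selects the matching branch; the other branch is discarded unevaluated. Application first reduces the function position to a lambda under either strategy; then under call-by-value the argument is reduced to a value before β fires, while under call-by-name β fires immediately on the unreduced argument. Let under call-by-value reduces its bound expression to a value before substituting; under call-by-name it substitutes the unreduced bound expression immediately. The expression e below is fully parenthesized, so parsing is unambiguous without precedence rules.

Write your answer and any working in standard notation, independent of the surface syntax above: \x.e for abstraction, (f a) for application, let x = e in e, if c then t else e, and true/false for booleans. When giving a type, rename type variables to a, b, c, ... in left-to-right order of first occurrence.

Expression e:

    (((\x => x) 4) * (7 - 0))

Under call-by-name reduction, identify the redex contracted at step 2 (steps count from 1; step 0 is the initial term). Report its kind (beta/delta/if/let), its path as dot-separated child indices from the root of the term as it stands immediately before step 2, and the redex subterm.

Trace:
step 0: (((\x.x) 4) * (7 - 0))
step 1: [beta@0] (4 * (7 - 0))
step 2: [delta@1] (4 * 7)

Answer: delta at 1 : (7 - 0)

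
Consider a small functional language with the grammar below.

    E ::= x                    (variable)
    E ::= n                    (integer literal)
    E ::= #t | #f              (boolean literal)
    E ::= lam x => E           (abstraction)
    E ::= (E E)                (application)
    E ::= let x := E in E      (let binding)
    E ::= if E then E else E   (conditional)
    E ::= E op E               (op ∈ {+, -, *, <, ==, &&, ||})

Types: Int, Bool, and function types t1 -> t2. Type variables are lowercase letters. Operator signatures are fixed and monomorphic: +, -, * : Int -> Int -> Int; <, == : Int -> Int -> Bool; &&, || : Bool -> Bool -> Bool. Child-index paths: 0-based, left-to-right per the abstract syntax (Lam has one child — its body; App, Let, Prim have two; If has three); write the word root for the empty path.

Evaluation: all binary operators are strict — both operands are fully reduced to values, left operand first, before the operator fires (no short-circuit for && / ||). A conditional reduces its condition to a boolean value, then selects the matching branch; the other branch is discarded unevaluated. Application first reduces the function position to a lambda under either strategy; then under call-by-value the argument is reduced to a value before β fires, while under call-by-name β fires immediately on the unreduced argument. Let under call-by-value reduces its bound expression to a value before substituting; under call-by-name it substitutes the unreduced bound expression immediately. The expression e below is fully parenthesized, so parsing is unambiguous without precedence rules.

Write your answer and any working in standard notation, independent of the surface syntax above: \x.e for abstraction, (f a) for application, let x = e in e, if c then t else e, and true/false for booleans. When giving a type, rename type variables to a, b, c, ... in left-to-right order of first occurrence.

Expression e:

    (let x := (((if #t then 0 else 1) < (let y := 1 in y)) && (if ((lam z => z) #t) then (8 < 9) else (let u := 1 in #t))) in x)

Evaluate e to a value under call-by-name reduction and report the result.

Derivation:
step 0: (let x = (((if true then 0 else 1) < (let y = 1 in y)) && (if ((\z.z) true) then (8 < 9) else (let u = 1 in true))) in x)
step 1: [let@root] (((if true then 0 else 1) < (let y = 1 in y)) && (if ((\z.z) true) then (8 < 9) else (let u = 1 in true)))
step 2: [if@0.0] ((0 < (let y = 1 in y)) && (if ((\z.z) true) then (8 < 9) else (let u = 1 in true)))
step 3: [let@0.1] ((0 < 1) && (if ((\z.z) true) then (8 < 9) else (let u = 1 in true)))
step 4: [delta@0] (true && (if ((\z.z) true) then (8 < 9) else (let u = 1 in true)))
step 5: [beta@1.0] (true && (if true then (8 < 9) else (let u = 1 in true)))
step 6: [if@1] (true && (8 < 9))
step 7: [delta@1] (true && true)
step 8: [delta@root] true

Answer: true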